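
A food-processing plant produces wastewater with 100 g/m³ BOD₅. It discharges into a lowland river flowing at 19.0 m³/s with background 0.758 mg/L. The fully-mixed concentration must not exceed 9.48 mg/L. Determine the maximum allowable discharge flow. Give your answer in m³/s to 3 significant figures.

1.83 m³/s

Mass balance at complete mixing: C_std·(Q_w + Q_r) = Q_w·C_e + Q_r·C_b.
Rearranging, Q_w = Q_r·(C_std − C_b)/(C_e − C_std) = 19.0·(9.48 − 0.758) / (100 − 9.48) = 1.831 m³/s.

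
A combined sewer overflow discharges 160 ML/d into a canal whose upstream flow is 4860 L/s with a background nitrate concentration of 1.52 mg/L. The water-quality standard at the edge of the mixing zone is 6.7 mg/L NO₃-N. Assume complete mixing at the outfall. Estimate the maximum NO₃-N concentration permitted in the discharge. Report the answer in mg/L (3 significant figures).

160 ML/d = 1.852 m³/s.
4860 L/s = 4.86 m³/s.
Mass balance: 6.7·6.712 = 1.852·Cₑ + 4.86·1.52.
Cₑ = (44.97 − 7.387) / 1.852 = 20.29 mg/L.

20.3 mg/L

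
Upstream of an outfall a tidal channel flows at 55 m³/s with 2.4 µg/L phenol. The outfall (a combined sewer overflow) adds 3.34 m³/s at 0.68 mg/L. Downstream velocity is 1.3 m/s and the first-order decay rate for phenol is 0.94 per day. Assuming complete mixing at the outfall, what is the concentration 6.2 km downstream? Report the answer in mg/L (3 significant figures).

0.0391 mg/L

2.4 µg/L = 0.0024 mg/L.
After complete mixing, C₀ = (3.34·0.68 + 55·0.0024) / 58.34 = 0.04119 mg/L.
Travel time t = 6200 m / 1.3 m/s = 4769 s = 0.0552 d.
C = 0.04119·exp(−0.94·0.0552) = 0.04119·0.9494 = 0.03911 mg/L.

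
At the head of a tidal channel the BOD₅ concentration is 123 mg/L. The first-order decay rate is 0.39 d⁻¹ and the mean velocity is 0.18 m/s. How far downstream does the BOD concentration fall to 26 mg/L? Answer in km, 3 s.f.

62.0 km

From C = C₀·e^(−kt), t = ln(C₀/C)/k = ln(123/26)/0.39 = 1.554/0.39 = 3.985 d.
Distance = v·t = 0.18 m/s × 3.443e+05 s = 6.197e+04 m = 61.97 km.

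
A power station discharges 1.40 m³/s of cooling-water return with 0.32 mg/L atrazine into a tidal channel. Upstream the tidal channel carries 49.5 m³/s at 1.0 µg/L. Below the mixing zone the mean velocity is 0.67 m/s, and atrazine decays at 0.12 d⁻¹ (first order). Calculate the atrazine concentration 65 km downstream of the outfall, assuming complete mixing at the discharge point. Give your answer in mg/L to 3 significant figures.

0.00854 mg/L

1.0 µg/L = 0.001 mg/L.
After complete mixing, C₀ = (1.4·0.32 + 49.5·0.001) / 50.9 = 0.009774 mg/L.
Travel time t = 6.5e+04 m / 0.67 m/s = 9.701e+04 s = 1.123 d.
C = 0.009774·exp(−0.12·1.123) = 0.009774·0.8739 = 0.008542 mg/L.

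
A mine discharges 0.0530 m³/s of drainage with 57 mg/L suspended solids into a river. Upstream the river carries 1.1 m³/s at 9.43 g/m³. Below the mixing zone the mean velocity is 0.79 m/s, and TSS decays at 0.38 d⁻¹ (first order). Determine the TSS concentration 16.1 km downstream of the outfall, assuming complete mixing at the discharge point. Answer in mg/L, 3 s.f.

After complete mixing, C₀ = (0.053·57 + 1.1·9.43) / 1.153 = 11.62 mg/L.
Travel time t = 1.61e+04 m / 0.79 m/s = 2.038e+04 s = 0.2359 d.
C = 11.62·exp(−0.38·0.2359) = 11.62·0.9143 = 10.62 mg/L.

10.6 mg/L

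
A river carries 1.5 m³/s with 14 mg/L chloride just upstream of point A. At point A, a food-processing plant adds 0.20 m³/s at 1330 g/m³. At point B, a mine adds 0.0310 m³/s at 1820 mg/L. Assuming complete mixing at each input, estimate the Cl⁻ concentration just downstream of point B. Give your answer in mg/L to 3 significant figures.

198 mg/L

After input A: C = (1.5·14 + 0.2·1330) / 1.7 = 168.8 mg/L.
After input B: C = (1.7·168.8 + 0.031·1820) / 1.731 = 198.4 mg/L.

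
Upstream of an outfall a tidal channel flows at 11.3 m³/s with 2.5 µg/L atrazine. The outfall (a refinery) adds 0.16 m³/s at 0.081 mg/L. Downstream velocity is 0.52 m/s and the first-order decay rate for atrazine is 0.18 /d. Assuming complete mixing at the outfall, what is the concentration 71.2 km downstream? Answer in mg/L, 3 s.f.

0.00270 mg/L

2.5 µg/L = 0.0025 mg/L.
After complete mixing, C₀ = (0.16·0.081 + 11.3·0.0025) / 11.46 = 0.003596 mg/L.
Travel time t = 7.12e+04 m / 0.52 m/s = 1.369e+05 s = 1.585 d.
C = 0.003596·exp(−0.18·1.585) = 0.003596·0.7518 = 0.002704 mg/L.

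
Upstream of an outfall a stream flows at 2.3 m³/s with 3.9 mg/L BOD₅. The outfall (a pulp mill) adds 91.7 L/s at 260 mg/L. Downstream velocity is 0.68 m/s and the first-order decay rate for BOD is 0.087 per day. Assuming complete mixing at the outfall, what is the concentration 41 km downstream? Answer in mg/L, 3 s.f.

12.9 mg/L

91.7 L/s = 0.0917 m³/s.
After complete mixing, C₀ = (0.0917·260 + 2.3·3.9) / 2.392 = 13.72 mg/L.
Travel time t = 4.1e+04 m / 0.68 m/s = 6.029e+04 s = 0.6978 d.
C = 13.72·exp(−0.087·0.6978) = 13.72·0.9411 = 12.91 mg/L.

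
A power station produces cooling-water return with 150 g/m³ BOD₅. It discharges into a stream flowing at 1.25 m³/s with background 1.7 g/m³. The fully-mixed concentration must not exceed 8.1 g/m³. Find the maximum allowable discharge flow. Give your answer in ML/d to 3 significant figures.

Mass balance at complete mixing: C_std·(Q_w + Q_r) = Q_w·C_e + Q_r·C_b.
Rearranging, Q_w = Q_r·(C_std − C_b)/(C_e − C_std) = 1.25·(8.1 − 1.7) / (150 − 8.1) = 0.05638 m³/s.
= 4.871 ML/d.

4.87 ML/d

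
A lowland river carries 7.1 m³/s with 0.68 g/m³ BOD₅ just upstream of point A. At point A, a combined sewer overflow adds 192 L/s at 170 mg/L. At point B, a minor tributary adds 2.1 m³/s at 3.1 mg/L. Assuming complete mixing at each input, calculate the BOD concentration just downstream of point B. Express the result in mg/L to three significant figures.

192 L/s = 0.192 m³/s.
After input A: C = (7.1·0.68 + 0.192·170) / 7.292 = 5.138 mg/L.
After input B: C = (7.292·5.138 + 2.1·3.1) / 9.392 = 4.682 mg/L.

4.68 mg/L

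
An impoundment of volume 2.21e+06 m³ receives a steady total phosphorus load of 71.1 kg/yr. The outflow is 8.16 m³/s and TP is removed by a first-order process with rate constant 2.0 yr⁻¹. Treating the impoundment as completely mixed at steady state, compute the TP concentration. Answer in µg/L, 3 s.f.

Outflow Q = 8.16 m³/s × 3.156e+07 s/yr = 2.575e+08 m³/yr.
Steady-state CSTR mass balance: W = Q·C + k·V·C, so C = W/(Q + kV).
Q + kV = 2.575e+08 + 2.0·2.21e+06 = 2.619e+08 m³/yr.
C = 71.1/2.619e+08 = 2.714e-07 kg/m³ = 0.0002714 mg/L = 0.2714 µg/L.

0.271 µg/L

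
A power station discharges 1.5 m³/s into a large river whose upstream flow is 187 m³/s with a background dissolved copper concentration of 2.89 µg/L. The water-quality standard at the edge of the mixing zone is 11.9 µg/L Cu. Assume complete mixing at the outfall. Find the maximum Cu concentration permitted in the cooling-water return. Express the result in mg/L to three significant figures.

2.89 µg/L = 0.00289 mg/L.
11.9 µg/L = 0.0119 mg/L.
Mass balance: 0.0119·188.5 = 1.5·Cₑ + 187·0.00289.
Cₑ = (2.243 − 0.5404) / 1.5 = 1.135 mg/L.

1.14 mg/L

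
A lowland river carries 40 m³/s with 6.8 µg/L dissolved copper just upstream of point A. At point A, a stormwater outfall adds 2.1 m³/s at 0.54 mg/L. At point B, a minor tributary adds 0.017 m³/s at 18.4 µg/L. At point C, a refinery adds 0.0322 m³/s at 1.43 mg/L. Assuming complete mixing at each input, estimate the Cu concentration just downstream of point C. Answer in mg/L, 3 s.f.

0.0345 mg/L

6.8 µg/L = 0.0068 mg/L.
After input A: C = (40·0.0068 + 2.1·0.54) / 42.1 = 0.0334 mg/L.
18.4 µg/L = 0.0184 mg/L.
After input B: C = (42.1·0.0334 + 0.017·0.0184) / 42.12 = 0.03339 mg/L.
After input C: C = (42.12·0.03339 + 0.0322·1.43) / 42.15 = 0.03446 mg/L.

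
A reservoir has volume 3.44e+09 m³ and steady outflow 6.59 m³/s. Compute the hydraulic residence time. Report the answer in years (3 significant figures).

16.5 yr

Q = 6.59 m³/s × 3.156e+07 s/yr = 2.08e+08 m³/yr.
Hydraulic residence time τ = V/Q = 3.44e+09/2.08e+08 = 16.54 yr.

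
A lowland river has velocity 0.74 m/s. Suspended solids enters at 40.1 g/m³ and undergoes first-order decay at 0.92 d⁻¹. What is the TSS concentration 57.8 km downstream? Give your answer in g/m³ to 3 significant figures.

17.5 g/m³

Travel time t = 57.8 km / 0.74 m/s = 5.78e+04/0.74 = 7.811e+04 s = 0.904 d.
First-order decay: C = 40.1·exp(−0.92·0.904) = 40.1·0.4353 = 17.46 g/m³.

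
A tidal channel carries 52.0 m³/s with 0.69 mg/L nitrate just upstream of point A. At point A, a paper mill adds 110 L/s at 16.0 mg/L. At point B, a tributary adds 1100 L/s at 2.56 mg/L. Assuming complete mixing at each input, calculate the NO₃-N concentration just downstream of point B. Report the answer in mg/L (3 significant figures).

110 L/s = 0.11 m³/s.
After input A: C = (52·0.69 + 0.11·16) / 52.11 = 0.7223 mg/L.
1100 L/s = 1.1 m³/s.
After input B: C = (52.11·0.7223 + 1.1·2.56) / 53.21 = 0.7603 mg/L.

0.760 mg/L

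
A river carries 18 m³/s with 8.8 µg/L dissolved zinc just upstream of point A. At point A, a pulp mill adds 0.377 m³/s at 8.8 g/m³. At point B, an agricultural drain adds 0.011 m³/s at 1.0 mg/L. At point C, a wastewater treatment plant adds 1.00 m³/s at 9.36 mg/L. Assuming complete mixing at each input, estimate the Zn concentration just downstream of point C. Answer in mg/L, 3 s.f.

0.663 mg/L

8.8 µg/L = 0.0088 mg/L.
After input A: C = (18·0.0088 + 0.377·8.8) / 18.38 = 0.1891 mg/L.
After input B: C = (18.38·0.1891 + 0.011·1) / 18.39 = 0.1896 mg/L.
After input C: C = (18.39·0.1896 + 1·9.36) / 19.39 = 0.6626 mg/L.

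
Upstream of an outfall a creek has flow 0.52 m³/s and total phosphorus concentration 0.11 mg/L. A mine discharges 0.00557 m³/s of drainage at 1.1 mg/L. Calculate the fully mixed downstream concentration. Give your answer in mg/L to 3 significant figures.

Flow-weighted mixing gives C = (0.00557·1.1 + 0.52·0.11) / (0.00557 + 0.52) = 0.06333/0.5256 = 0.1205 mg/L.

0.120 mg/L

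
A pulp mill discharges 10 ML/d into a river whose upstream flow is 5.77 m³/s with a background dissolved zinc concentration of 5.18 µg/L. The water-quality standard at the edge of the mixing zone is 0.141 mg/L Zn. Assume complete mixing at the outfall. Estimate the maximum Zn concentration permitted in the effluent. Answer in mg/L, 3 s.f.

6.91 mg/L

10 ML/d = 0.1157 m³/s.
5.18 µg/L = 0.00518 mg/L.
Mass balance: 0.141·5.886 = 0.1157·Cₑ + 5.77·0.00518.
Cₑ = (0.8299 − 0.02989) / 0.1157 = 6.912 mg/L.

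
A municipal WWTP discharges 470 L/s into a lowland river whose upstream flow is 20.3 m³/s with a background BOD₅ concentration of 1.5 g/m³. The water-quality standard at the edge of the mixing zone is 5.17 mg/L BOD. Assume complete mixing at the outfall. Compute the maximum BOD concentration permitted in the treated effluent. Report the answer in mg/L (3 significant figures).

164 mg/L

470 L/s = 0.47 m³/s.
Mass balance: 5.17·20.77 = 0.47·Cₑ + 20.3·1.5.
Cₑ = (107.4 − 30.45) / 0.47 = 163.7 mg/L.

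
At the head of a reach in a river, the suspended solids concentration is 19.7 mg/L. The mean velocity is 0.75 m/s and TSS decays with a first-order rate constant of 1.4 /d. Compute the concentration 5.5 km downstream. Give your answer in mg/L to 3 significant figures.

17.5 mg/L

Travel time t = 5.5 km / 0.75 m/s = 5500/0.75 = 7333 s = 0.08488 d.
First-order decay: C = 19.7·exp(−1.4·0.08488) = 19.7·0.888 = 17.49 mg/L.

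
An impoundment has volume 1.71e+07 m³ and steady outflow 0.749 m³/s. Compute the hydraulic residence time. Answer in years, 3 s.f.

0.723 yr

Q = 0.749 m³/s × 3.156e+07 s/yr = 2.364e+07 m³/yr.
Hydraulic residence time τ = V/Q = 1.71e+07/2.364e+07 = 0.7235 yr.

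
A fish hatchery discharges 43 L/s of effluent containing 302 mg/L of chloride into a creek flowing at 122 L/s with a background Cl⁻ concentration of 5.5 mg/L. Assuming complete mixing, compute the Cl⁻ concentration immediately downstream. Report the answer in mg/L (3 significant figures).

43 L/s = 0.043 m³/s.
122 L/s = 0.122 m³/s.
Conservation of mass across the mixing zone: C = (0.043·302 + 0.122·5.5) / (0.043 + 0.122) = 13.66/0.165 = 82.77 mg/L.

82.8 mg/L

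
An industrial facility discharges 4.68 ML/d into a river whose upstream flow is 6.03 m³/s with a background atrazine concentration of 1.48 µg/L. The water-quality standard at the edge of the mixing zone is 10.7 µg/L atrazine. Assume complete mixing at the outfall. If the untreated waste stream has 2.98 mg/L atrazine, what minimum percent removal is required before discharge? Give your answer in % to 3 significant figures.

4.68 ML/d = 0.05417 m³/s.
1.48 µg/L = 0.00148 mg/L.
10.7 µg/L = 0.0107 mg/L.
Mass balance: 0.0107·6.084 = 0.05417·Cₑ + 6.03·0.00148.
Cₑ = (0.0651 − 0.008924) / 0.05417 = 1.037 mg/L.
Required removal = 1 − 1.037/2.98 = 65.2 %.

65.2 %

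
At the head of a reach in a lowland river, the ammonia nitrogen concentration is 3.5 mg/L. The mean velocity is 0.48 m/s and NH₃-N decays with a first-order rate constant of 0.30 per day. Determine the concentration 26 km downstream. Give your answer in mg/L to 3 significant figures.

Travel time t = 26 km / 0.48 m/s = 2.6e+04/0.48 = 5.417e+04 s = 0.6269 d.
First-order decay: C = 3.5·exp(−0.30·0.6269) = 3.5·0.8285 = 2.9 mg/L.

2.90 mg/L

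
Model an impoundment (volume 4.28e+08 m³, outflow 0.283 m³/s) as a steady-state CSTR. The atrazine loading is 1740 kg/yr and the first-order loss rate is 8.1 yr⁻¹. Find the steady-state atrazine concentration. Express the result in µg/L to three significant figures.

0.501 µg/L

Outflow Q = 0.283 m³/s × 3.156e+07 s/yr = 8.931e+06 m³/yr.
Steady-state CSTR mass balance: W = Q·C + k·V·C, so C = W/(Q + kV).
Q + kV = 8.931e+06 + 8.1·4.28e+08 = 3.476e+09 m³/yr.
C = 1740/3.476e+09 = 5.006e-07 kg/m³ = 0.0005006 mg/L = 0.5006 µg/L.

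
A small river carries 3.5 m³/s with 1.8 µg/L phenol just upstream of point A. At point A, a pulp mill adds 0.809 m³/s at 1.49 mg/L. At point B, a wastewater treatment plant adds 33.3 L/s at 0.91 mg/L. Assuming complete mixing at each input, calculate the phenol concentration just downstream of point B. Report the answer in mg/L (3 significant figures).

0.286 mg/L

1.8 µg/L = 0.0018 mg/L.
After input A: C = (3.5·0.0018 + 0.809·1.49) / 4.309 = 0.2812 mg/L.
33.3 L/s = 0.0333 m³/s.
After input B: C = (4.309·0.2812 + 0.0333·0.91) / 4.342 = 0.286 mg/L.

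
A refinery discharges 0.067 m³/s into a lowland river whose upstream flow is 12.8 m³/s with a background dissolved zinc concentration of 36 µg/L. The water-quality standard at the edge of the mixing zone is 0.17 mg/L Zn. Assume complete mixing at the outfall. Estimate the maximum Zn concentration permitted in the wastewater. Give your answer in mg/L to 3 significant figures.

36 µg/L = 0.036 mg/L.
Mass balance: 0.17·12.87 = 0.067·Cₑ + 12.8·0.036.
Cₑ = (2.187 − 0.4608) / 0.067 = 25.77 mg/L.

25.8 mg/L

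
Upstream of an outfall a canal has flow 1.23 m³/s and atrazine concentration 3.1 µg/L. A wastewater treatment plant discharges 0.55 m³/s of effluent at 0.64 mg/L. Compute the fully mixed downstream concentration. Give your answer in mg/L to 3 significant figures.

3.1 µg/L = 0.0031 mg/L.
Conservation of mass across the mixing zone: C = (0.55·0.64 + 1.23·0.0031) / (0.55 + 1.23) = 0.3558/1.78 = 0.1999 mg/L.

0.200 mg/L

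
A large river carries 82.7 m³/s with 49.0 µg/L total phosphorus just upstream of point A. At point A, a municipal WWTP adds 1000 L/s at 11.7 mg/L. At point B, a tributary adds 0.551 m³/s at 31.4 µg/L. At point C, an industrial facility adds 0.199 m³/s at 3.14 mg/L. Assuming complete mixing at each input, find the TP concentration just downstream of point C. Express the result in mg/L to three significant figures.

49.0 µg/L = 0.049 mg/L.
1000 L/s = 1 m³/s.
After input A: C = (82.7·0.049 + 1·11.7) / 83.7 = 0.1882 mg/L.
31.4 µg/L = 0.0314 mg/L.
After input B: C = (83.7·0.1882 + 0.551·0.0314) / 84.25 = 0.1872 mg/L.
After input C: C = (84.25·0.1872 + 0.199·3.14) / 84.45 = 0.1941 mg/L.

0.194 mg/L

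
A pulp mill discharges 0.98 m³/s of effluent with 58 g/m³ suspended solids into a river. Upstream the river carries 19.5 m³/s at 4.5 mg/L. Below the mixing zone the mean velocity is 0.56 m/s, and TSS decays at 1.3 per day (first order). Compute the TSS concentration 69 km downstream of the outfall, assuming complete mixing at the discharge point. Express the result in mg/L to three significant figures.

After complete mixing, C₀ = (0.98·58 + 19.5·4.5) / 20.48 = 7.06 mg/L.
Travel time t = 6.9e+04 m / 0.56 m/s = 1.232e+05 s = 1.426 d.
C = 7.06·exp(−1.3·1.426) = 7.06·0.1566 = 1.106 mg/L.

1.11 mg/L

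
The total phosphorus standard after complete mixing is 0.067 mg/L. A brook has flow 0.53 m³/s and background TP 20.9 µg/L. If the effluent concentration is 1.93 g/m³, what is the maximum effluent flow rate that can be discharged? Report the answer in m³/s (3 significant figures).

0.0131 m³/s

20.9 µg/L = 0.0209 mg/L.
Mass balance at complete mixing: C_std·(Q_w + Q_r) = Q_w·C_e + Q_r·C_b.
Rearranging, Q_w = Q_r·(C_std − C_b)/(C_e − C_std) = 0.53·(0.067 − 0.0209) / (1.93 − 0.067) = 0.01311 m³/s.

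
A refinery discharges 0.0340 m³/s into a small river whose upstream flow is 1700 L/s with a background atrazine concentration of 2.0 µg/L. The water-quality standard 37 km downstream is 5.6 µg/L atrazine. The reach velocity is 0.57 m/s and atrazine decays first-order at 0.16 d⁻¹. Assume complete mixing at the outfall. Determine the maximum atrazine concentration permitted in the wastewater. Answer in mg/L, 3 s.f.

1700 L/s = 1.7 m³/s.
2.0 µg/L = 0.002 mg/L.
5.6 µg/L = 0.0056 mg/L.
Travel time to the compliance point: t = 3.7e+04/0.57 = 6.491e+04 s = 0.7513 d; decay factor exp(−0.16·0.7513) = 0.8867.
So the concentration just after mixing may be at most 0.0056/0.8867 = 0.006315 mg/L.
Mass balance: 0.006315·1.734 = 0.034·Cₑ + 1.7·0.002.
Cₑ = (0.01095 − 0.0034) / 0.034 = 0.2221 mg/L.

0.222 mg/L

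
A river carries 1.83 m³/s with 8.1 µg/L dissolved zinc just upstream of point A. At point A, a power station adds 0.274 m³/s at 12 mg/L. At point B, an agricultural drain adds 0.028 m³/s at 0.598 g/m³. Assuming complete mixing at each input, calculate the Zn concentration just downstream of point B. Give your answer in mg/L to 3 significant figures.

8.1 µg/L = 0.0081 mg/L.
After input A: C = (1.83·0.0081 + 0.274·12) / 2.104 = 1.57 mg/L.
After input B: C = (2.104·1.57 + 0.028·0.598) / 2.132 = 1.557 mg/L.

1.56 mg/L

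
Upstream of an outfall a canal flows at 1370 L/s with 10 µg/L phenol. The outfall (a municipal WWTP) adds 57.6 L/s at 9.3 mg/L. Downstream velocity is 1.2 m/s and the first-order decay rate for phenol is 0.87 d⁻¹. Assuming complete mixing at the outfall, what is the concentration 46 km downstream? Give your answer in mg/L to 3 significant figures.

57.6 L/s = 0.0576 m³/s.
1370 L/s = 1.37 m³/s.
10 µg/L = 0.01 mg/L.
After complete mixing, C₀ = (0.0576·9.3 + 1.37·0.01) / 1.428 = 0.3848 mg/L.
Travel time t = 4.6e+04 m / 1.2 m/s = 3.833e+04 s = 0.4437 d.
C = 0.3848·exp(−0.87·0.4437) = 0.3848·0.6798 = 0.2616 mg/L.

0.262 mg/L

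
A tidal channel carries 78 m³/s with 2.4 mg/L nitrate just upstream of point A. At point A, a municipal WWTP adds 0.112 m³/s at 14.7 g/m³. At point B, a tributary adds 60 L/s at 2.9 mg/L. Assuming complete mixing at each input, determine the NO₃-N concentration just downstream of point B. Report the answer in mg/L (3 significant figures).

2.42 mg/L

After input A: C = (78·2.4 + 0.112·14.7) / 78.11 = 2.418 mg/L.
60 L/s = 0.06 m³/s.
After input B: C = (78.11·2.418 + 0.06·2.9) / 78.17 = 2.418 mg/L.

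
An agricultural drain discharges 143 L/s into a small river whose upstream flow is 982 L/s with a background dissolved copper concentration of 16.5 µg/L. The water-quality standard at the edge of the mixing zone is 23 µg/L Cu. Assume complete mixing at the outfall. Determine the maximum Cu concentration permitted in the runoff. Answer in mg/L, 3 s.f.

143 L/s = 0.143 m³/s.
982 L/s = 0.982 m³/s.
16.5 µg/L = 0.0165 mg/L.
23 µg/L = 0.023 mg/L.
Mass balance: 0.023·1.125 = 0.143·Cₑ + 0.982·0.0165.
Cₑ = (0.02587 − 0.0162) / 0.143 = 0.06764 mg/L.

0.0676 mg/L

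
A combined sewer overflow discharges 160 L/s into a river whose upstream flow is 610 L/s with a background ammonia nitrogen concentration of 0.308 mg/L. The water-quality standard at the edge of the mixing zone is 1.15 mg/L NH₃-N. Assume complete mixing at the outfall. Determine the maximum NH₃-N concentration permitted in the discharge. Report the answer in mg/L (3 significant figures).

4.36 mg/L

160 L/s = 0.16 m³/s.
610 L/s = 0.61 m³/s.
Mass balance: 1.15·0.77 = 0.16·Cₑ + 0.61·0.308.
Cₑ = (0.8855 − 0.1879) / 0.16 = 4.36 mg/L.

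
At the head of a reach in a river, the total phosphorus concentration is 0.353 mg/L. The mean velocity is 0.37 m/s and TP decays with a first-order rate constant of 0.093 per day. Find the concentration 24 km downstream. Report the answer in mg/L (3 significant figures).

Travel time t = 24 km / 0.37 m/s = 2.4e+04/0.37 = 6.486e+04 s = 0.7508 d.
First-order decay: C = 0.353·exp(−0.093·0.7508) = 0.353·0.9326 = 0.3292 mg/L.

0.329 mg/L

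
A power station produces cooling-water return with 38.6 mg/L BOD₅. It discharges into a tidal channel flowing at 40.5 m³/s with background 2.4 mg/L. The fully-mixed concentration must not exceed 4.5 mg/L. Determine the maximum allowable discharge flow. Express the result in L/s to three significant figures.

Mass balance at complete mixing: C_std·(Q_w + Q_r) = Q_w·C_e + Q_r·C_b.
Rearranging, Q_w = Q_r·(C_std − C_b)/(C_e − C_std) = 40.5·(4.5 − 2.4) / (38.6 − 4.5) = 2.494 m³/s.
= 2494 L/s.

2490 L/s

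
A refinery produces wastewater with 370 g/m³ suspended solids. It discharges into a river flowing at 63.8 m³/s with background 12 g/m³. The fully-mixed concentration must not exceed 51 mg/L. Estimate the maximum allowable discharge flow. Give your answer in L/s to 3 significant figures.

Mass balance at complete mixing: C_std·(Q_w + Q_r) = Q_w·C_e + Q_r·C_b.
Rearranging, Q_w = Q_r·(C_std − C_b)/(C_e − C_std) = 63.8·(51 − 12) / (370 − 51) = 7.8 m³/s.
= 7800 L/s.

7800 L/s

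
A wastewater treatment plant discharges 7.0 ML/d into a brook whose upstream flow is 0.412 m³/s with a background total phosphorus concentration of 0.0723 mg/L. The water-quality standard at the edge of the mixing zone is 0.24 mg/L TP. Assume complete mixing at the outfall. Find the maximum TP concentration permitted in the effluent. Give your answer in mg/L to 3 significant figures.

7.0 ML/d = 0.08102 m³/s.
Mass balance: 0.24·0.493 = 0.08102·Cₑ + 0.412·0.0723.
Cₑ = (0.1183 − 0.02979) / 0.08102 = 1.093 mg/L.

1.09 mg/L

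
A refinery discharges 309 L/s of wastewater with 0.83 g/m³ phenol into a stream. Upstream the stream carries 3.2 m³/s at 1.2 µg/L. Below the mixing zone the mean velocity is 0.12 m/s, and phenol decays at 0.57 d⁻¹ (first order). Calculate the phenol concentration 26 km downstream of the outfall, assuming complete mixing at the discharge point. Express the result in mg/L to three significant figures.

0.0178 mg/L

309 L/s = 0.309 m³/s.
1.2 µg/L = 0.0012 mg/L.
After complete mixing, C₀ = (0.309·0.83 + 3.2·0.0012) / 3.509 = 0.07418 mg/L.
Travel time t = 2.6e+04 m / 0.12 m/s = 2.167e+05 s = 2.508 d.
C = 0.07418·exp(−0.57·2.508) = 0.07418·0.2395 = 0.01776 mg/L.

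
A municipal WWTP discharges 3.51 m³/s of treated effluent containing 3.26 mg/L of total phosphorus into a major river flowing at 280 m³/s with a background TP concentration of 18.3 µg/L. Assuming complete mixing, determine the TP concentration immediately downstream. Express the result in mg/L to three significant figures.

0.0584 mg/L

18.3 µg/L = 0.0183 mg/L.
Conservation of mass across the mixing zone: C = (3.51·3.26 + 280·0.0183) / (3.51 + 280) = 16.57/283.5 = 0.05843 mg/L.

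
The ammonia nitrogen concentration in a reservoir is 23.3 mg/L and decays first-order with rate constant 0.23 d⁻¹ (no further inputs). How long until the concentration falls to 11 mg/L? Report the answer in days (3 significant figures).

t = ln(C₀/C)/k = ln(23.3/11)/0.23 = 0.7506/0.23 = 3.263 d.

3.26 d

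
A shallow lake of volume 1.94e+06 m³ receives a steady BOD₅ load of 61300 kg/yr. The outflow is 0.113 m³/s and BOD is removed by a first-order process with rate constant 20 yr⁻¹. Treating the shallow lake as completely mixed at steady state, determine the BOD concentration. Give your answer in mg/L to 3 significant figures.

Outflow Q = 0.113 m³/s × 3.156e+07 s/yr = 3.566e+06 m³/yr.
Steady-state CSTR mass balance: W = Q·C + k·V·C, so C = W/(Q + kV).
Q + kV = 3.566e+06 + 20·1.94e+06 = 4.237e+07 m³/yr.
C = 61300/4.237e+07 = 0.001447 kg/m³ = 1.447 mg/L.

1.45 mg/L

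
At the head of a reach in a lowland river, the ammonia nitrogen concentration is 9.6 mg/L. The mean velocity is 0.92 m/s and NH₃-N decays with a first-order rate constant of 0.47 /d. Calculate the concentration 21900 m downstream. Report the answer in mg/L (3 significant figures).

Travel time t = 21900 m / 0.92 m/s = 2.19e+04/0.92 = 2.38e+04 s = 0.2755 d.
First-order decay: C = 9.6·exp(−0.47·0.2755) = 9.6·0.8785 = 8.434 mg/L.

8.43 mg/L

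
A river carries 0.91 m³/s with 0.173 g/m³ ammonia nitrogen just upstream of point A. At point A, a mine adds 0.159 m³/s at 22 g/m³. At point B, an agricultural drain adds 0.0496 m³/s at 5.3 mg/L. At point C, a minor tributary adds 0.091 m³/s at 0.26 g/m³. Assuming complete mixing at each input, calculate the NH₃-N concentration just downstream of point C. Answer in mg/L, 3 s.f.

3.26 mg/L

After input A: C = (0.91·0.173 + 0.159·22) / 1.069 = 3.419 mg/L.
After input B: C = (1.069·3.419 + 0.0496·5.3) / 1.119 = 3.503 mg/L.
After input C: C = (1.119·3.503 + 0.091·0.26) / 1.21 = 3.259 mg/L.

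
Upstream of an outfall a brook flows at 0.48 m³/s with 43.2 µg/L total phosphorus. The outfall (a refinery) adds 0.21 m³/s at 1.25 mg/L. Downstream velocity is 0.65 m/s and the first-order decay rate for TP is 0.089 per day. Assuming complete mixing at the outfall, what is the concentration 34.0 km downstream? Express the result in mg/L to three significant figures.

43.2 µg/L = 0.0432 mg/L.
After complete mixing, C₀ = (0.21·1.25 + 0.48·0.0432) / 0.69 = 0.4105 mg/L.
Travel time t = 3.4e+04 m / 0.65 m/s = 5.231e+04 s = 0.6054 d.
C = 0.4105·exp(−0.089·0.6054) = 0.4105·0.9475 = 0.389 mg/L.

0.389 mg/L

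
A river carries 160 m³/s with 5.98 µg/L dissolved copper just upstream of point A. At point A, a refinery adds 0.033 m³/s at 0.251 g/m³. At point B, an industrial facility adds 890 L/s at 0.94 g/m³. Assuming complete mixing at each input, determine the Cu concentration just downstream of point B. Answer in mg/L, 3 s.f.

5.98 µg/L = 0.00598 mg/L.
After input A: C = (160·0.00598 + 0.033·0.251) / 160 = 0.006031 mg/L.
890 L/s = 0.89 m³/s.
After input B: C = (160·0.006031 + 0.89·0.94) / 160.9 = 0.0112 mg/L.

0.0112 mg/L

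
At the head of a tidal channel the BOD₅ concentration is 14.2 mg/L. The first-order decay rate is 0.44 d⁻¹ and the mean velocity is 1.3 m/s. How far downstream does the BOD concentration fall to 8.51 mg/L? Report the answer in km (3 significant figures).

131 km

From C = C₀·e^(−kt), t = ln(C₀/C)/k = ln(14.2/8.51)/0.44 = 0.512/0.44 = 1.164 d.
Distance = v·t = 1.3 m/s × 1.005e+05 s = 1.307e+05 m = 130.7 km.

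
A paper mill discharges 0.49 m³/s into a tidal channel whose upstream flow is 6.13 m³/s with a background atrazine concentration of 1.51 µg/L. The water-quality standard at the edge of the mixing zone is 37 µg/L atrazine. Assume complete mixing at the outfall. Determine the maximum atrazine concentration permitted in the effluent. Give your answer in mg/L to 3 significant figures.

0.481 mg/L

1.51 µg/L = 0.00151 mg/L.
37 µg/L = 0.037 mg/L.
Mass balance: 0.037·6.62 = 0.49·Cₑ + 6.13·0.00151.
Cₑ = (0.2449 − 0.009256) / 0.49 = 0.481 mg/L.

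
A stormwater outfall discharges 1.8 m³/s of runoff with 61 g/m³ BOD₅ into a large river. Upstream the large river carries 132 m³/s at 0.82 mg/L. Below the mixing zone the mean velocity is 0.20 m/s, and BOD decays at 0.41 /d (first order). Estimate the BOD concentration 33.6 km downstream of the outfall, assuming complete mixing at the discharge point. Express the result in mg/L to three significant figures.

0.734 mg/L

After complete mixing, C₀ = (1.8·61 + 132·0.82) / 133.8 = 1.63 mg/L.
Travel time t = 3.36e+04 m / 0.20 m/s = 1.68e+05 s = 1.944 d.
C = 1.63·exp(−0.41·1.944) = 1.63·0.4506 = 0.7343 mg/L.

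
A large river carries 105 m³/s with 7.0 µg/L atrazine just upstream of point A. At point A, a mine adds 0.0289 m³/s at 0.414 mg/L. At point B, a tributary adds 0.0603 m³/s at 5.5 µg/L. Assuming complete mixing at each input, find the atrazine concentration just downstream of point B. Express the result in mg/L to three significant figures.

0.00711 mg/L

7.0 µg/L = 0.007 mg/L.
After input A: C = (105·0.007 + 0.0289·0.414) / 105 = 0.007112 mg/L.
5.5 µg/L = 0.0055 mg/L.
After input B: C = (105·0.007112 + 0.0603·0.0055) / 105.1 = 0.007111 mg/L.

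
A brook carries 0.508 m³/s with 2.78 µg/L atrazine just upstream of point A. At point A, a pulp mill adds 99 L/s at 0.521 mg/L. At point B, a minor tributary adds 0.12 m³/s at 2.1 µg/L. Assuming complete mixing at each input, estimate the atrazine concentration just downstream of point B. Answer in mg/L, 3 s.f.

2.78 µg/L = 0.00278 mg/L.
99 L/s = 0.099 m³/s.
After input A: C = (0.508·0.00278 + 0.099·0.521) / 0.607 = 0.0873 mg/L.
2.1 µg/L = 0.0021 mg/L.
After input B: C = (0.607·0.0873 + 0.12·0.0021) / 0.727 = 0.07324 mg/L.

0.0732 mg/L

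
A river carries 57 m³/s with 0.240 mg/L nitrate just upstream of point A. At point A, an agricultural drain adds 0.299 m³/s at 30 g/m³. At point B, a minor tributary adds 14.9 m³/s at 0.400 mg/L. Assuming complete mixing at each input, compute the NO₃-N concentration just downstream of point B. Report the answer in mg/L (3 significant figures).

0.396 mg/L

After input A: C = (57·0.24 + 0.299·30) / 57.3 = 0.3953 mg/L.
After input B: C = (57.3·0.3953 + 14.9·0.4) / 72.2 = 0.3963 mg/L.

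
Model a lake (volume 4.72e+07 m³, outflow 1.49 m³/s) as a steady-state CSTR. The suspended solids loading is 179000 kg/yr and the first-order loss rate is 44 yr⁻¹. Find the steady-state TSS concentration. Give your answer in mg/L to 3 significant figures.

Outflow Q = 1.49 m³/s × 3.156e+07 s/yr = 4.702e+07 m³/yr.
Steady-state CSTR mass balance: W = Q·C + k·V·C, so C = W/(Q + kV).
Q + kV = 4.702e+07 + 44·4.72e+07 = 2.124e+09 m³/yr.
C = 179000/2.124e+09 = 8.428e-05 kg/m³ = 0.08428 mg/L.

0.0843 mg/L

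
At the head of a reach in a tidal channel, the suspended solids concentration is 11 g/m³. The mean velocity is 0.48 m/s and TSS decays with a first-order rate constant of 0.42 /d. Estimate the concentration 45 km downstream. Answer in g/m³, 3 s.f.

Travel time t = 45 km / 0.48 m/s = 4.5e+04/0.48 = 9.375e+04 s = 1.085 d.
First-order decay: C = 11·exp(−0.42·1.085) = 11·0.634 = 6.974 g/m³.

6.97 g/m³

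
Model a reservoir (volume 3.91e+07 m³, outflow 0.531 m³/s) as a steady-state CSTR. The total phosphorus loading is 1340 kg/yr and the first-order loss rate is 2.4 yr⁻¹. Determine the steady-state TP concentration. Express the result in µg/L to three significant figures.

12.1 µg/L

Outflow Q = 0.531 m³/s × 3.156e+07 s/yr = 1.676e+07 m³/yr.
Steady-state CSTR mass balance: W = Q·C + k·V·C, so C = W/(Q + kV).
Q + kV = 1.676e+07 + 2.4·3.91e+07 = 1.106e+08 m³/yr.
C = 1340/1.106e+08 = 1.212e-05 kg/m³ = 0.01212 mg/L = 12.12 µg/L.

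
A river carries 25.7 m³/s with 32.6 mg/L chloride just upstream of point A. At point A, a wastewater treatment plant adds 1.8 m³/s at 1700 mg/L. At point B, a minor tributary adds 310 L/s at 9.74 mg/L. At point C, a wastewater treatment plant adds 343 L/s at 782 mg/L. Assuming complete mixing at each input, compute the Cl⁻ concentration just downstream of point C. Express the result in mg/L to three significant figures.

After input A: C = (25.7·32.6 + 1.8·1700) / 27.5 = 141.7 mg/L.
310 L/s = 0.31 m³/s.
After input B: C = (27.5·141.7 + 0.31·9.74) / 27.81 = 140.3 mg/L.
343 L/s = 0.343 m³/s.
After input C: C = (27.81·140.3 + 0.343·782) / 28.15 = 148.1 mg/L.

148 mg/L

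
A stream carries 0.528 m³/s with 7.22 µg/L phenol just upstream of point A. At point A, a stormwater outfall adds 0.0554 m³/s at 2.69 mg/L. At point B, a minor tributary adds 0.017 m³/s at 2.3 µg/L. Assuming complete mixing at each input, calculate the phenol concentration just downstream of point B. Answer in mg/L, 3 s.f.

0.255 mg/L

7.22 µg/L = 0.00722 mg/L.
After input A: C = (0.528·0.00722 + 0.0554·2.69) / 0.5834 = 0.262 mg/L.
2.3 µg/L = 0.0023 mg/L.
After input B: C = (0.5834·0.262 + 0.017·0.0023) / 0.6004 = 0.2546 mg/L.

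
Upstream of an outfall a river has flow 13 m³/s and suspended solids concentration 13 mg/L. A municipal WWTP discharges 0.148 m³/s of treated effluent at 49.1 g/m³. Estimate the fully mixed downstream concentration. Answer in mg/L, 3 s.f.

Conservation of mass across the mixing zone: C = (0.148·49.1 + 13·13) / (0.148 + 13) = 176.3/13.15 = 13.41 mg/L.

13.4 mg/L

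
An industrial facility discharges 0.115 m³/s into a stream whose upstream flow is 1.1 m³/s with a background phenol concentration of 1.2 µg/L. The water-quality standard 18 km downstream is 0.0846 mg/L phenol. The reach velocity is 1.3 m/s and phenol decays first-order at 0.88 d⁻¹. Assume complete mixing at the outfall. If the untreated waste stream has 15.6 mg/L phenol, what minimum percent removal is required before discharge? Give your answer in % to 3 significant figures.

1.2 µg/L = 0.0012 mg/L.
Travel time to the compliance point: t = 1.8e+04/1.3 = 1.385e+04 s = 0.1603 d; decay factor exp(−0.88·0.1603) = 0.8685.
So the concentration just after mixing may be at most 0.0846/0.8685 = 0.09741 mg/L.
Mass balance: 0.09741·1.215 = 0.115·Cₑ + 1.1·0.0012.
Cₑ = (0.1184 − 0.00132) / 0.115 = 1.018 mg/L.
Required removal = 1 − 1.018/15.6 = 93.48 %.

93.5 %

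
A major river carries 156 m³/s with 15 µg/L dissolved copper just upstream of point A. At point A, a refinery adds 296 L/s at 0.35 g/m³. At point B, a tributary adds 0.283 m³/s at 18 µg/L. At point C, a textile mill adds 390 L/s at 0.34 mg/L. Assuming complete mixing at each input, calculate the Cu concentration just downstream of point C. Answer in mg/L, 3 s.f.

15 µg/L = 0.015 mg/L.
296 L/s = 0.296 m³/s.
After input A: C = (156·0.015 + 0.296·0.35) / 156.3 = 0.01563 mg/L.
18 µg/L = 0.018 mg/L.
After input B: C = (156.3·0.01563 + 0.283·0.018) / 156.6 = 0.01564 mg/L.
390 L/s = 0.39 m³/s.
After input C: C = (156.6·0.01564 + 0.39·0.34) / 157 = 0.01644 mg/L.

0.0164 mg/L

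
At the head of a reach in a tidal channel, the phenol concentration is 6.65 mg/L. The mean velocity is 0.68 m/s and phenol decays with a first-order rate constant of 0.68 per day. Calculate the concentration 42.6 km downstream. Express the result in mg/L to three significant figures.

4.06 mg/L

Travel time t = 42.6 km / 0.68 m/s = 4.26e+04/0.68 = 6.265e+04 s = 0.7251 d.
First-order decay: C = 6.65·exp(−0.68·0.7251) = 6.65·0.6108 = 4.062 mg/L.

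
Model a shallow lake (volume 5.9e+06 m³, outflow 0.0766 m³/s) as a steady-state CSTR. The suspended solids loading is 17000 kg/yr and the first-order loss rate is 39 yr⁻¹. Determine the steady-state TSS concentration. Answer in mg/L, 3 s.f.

Outflow Q = 0.0766 m³/s × 3.156e+07 s/yr = 2.417e+06 m³/yr.
Steady-state CSTR mass balance: W = Q·C + k·V·C, so C = W/(Q + kV).
Q + kV = 2.417e+06 + 39·5.9e+06 = 2.325e+08 m³/yr.
C = 17000/2.325e+08 = 7.311e-05 kg/m³ = 0.07311 mg/L.

0.0731 mg/L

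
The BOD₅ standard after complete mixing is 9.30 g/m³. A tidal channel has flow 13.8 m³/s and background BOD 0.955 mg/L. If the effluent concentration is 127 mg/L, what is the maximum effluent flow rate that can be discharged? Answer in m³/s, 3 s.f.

Mass balance at complete mixing: C_std·(Q_w + Q_r) = Q_w·C_e + Q_r·C_b.
Rearranging, Q_w = Q_r·(C_std − C_b)/(C_e − C_std) = 13.8·(9.3 − 0.955) / (127 − 9.3) = 0.9784 m³/s.

0.978 m³/s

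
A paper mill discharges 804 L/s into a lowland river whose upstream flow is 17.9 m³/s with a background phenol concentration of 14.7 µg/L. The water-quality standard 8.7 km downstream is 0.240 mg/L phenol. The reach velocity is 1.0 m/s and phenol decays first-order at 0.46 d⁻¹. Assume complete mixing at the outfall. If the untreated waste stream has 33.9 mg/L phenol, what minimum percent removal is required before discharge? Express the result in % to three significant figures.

804 L/s = 0.804 m³/s.
14.7 µg/L = 0.0147 mg/L.
Travel time to the compliance point: t = 8700/1.0 = 8700 s = 0.1007 d; decay factor exp(−0.46·0.1007) = 0.9547.
So the concentration just after mixing may be at most 0.24/0.9547 = 0.2514 mg/L.
Mass balance: 0.2514·18.7 = 0.804·Cₑ + 17.9·0.0147.
Cₑ = (4.702 − 0.2631) / 0.804 = 5.521 mg/L.
Required removal = 1 − 5.521/33.9 = 83.71 %.

83.7 %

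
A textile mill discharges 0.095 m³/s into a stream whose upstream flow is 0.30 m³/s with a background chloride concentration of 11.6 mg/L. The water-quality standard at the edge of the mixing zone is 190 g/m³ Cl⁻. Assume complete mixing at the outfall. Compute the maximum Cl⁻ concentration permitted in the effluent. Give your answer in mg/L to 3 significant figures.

Mass balance: 190·0.395 = 0.095·Cₑ + 0.3·11.6.
Cₑ = (75.05 − 3.48) / 0.095 = 753.4 mg/L.

753 mg/L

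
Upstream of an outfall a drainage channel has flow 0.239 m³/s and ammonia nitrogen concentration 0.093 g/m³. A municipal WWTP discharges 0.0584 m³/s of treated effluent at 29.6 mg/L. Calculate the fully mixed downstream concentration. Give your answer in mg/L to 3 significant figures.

Flow-weighted mixing gives C = (0.0584·29.6 + 0.239·0.093) / (0.0584 + 0.239) = 1.751/0.2974 = 5.887 mg/L.

5.89 mg/L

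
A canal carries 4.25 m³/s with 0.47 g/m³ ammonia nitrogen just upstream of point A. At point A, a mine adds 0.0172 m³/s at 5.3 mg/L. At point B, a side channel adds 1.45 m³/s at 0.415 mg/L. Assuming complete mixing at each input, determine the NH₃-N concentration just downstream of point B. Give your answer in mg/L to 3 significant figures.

0.471 mg/L

After input A: C = (4.25·0.47 + 0.0172·5.3) / 4.267 = 0.4895 mg/L.
After input B: C = (4.267·0.4895 + 1.45·0.415) / 5.717 = 0.4706 mg/L.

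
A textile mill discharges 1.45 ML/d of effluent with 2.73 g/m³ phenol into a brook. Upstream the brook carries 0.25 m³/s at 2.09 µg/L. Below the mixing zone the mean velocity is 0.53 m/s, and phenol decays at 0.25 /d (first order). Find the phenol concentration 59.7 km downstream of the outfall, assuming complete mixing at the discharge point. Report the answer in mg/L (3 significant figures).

0.125 mg/L

1.45 ML/d = 0.01678 m³/s.
2.09 µg/L = 0.00209 mg/L.
After complete mixing, C₀ = (0.01678·2.73 + 0.25·0.00209) / 0.2668 = 0.1737 mg/L.
Travel time t = 5.97e+04 m / 0.53 m/s = 1.126e+05 s = 1.304 d.
C = 0.1737·exp(−0.25·1.304) = 0.1737·0.7219 = 0.1254 mg/L.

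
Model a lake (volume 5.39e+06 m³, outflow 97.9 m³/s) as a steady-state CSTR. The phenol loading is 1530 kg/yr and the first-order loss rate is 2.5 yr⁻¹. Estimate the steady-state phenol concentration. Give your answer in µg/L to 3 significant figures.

0.493 µg/L

Outflow Q = 97.9 m³/s × 3.156e+07 s/yr = 3.089e+09 m³/yr.
Steady-state CSTR mass balance: W = Q·C + k·V·C, so C = W/(Q + kV).
Q + kV = 3.089e+09 + 2.5·5.39e+06 = 3.103e+09 m³/yr.
C = 1530/3.103e+09 = 4.931e-07 kg/m³ = 0.0004931 mg/L = 0.4931 µg/L.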